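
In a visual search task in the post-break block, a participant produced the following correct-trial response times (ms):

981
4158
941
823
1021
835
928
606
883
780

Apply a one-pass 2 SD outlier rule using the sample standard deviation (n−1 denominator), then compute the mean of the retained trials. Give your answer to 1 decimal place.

n = 10, ΣRT = 11956, M = 1195.600
Σ(x−M)² = 9875716.40; s = √(9875716.40/9) = 1047.522
Cutoffs: 1195.600 ± 2·1047.522 → [-899.4, 3290.6]
Outside: 4158 → excluded.
Retained (n=9): Σ = 7798, mean = 7798/9 = 866.444

866.4 ms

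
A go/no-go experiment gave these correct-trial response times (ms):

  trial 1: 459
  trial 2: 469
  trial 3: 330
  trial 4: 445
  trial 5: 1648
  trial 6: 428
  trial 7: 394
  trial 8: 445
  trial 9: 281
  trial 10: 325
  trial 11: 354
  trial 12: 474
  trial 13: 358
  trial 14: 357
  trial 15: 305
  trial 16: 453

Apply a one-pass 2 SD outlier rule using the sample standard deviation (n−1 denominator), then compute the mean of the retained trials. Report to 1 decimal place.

n = 16, ΣRT = 7525, M = 470.312
Σ(x−M)² = 1539239.44; s = √(1539239.44/15) = 320.337
Cutoffs: 470.312 ± 2·320.337 → [-170.4, 1111.0]
Outside: 1648 → excluded.
Retained (n=15): Σ = 5877, mean = 5877/15 = 391.800

391.8 ms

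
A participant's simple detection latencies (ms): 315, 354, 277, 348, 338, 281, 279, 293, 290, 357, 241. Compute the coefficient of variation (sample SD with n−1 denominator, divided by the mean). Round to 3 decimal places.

0.125

n = 11, Σ = 3373, M = 306.6364
Σ(x−M)² = 14614.545; s = √(14614.545/10) = 38.2290
CV = 38.2290 / 306.6364 = 0.12467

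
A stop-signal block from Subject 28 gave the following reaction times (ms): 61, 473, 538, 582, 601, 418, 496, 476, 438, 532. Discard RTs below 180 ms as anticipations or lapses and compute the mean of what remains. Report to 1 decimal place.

Excluded: 61
Retained (n=9): Σ = 4554
Mean = 4554/9 = 506.0000

506.0 ms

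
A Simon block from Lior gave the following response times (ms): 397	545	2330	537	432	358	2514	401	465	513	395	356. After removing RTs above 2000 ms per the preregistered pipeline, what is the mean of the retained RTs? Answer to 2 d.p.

Excluded: 2330, 2514
Retained (n=10): Σ = 4399
Mean = 4399/10 = 439.9000

439.90 ms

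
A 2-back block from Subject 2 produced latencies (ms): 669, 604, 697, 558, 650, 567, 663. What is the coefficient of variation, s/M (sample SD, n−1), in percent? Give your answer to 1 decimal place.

8.5%

n = 7, Σ = 4408, M = 629.7143
Σ(x−M)² = 17327.429; s = √(17327.429/6) = 53.7392
CV = 53.7392 / 629.7143 = 0.08534 = 8.534%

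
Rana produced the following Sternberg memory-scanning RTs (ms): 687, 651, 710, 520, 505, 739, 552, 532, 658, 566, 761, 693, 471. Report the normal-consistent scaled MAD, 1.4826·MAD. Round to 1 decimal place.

130.5 ms

Sorted: 471, 505, 520, 532, 552, 566, 651, 658, 687, 693, 710, 739, 761 → median = 651
|x − 651| sorted: 0, 7, 36, 42, 59, 85, 88, 99, 110, 119, 131, 146, 180 → MAD = 88
Robust SD ≈ 1.4826 × 88 = 130.469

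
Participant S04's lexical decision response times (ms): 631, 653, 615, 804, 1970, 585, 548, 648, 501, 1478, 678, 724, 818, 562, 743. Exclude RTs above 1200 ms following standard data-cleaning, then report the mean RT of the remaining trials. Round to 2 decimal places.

Excluded: 1478, 1970
Retained (n=13): Σ = 8510
Mean = 8510/13 = 654.6154

654.62 ms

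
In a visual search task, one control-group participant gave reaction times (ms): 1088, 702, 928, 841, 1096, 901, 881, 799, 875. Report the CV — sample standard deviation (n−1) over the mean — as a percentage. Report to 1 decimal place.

n = 9, Σ = 8111, M = 901.2222
Σ(x−M)² = 128403.556; s = √(128403.556/8) = 126.6903
CV = 126.6903 / 901.2222 = 0.14058 = 14.058%

14.1%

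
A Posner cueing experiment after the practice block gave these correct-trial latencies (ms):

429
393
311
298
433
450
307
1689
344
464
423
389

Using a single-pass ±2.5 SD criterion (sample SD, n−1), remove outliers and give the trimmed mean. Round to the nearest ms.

n = 12, ΣRT = 5930, M = 494.167
Σ(x−M)² = 1594447.67; s = √(1594447.67/11) = 380.723
Cutoffs: 494.167 ± 2.5·380.723 → [-457.6, 1446.0]
Outside: 1689 → excluded.
Retained (n=11): Σ = 4241, mean = 4241/11 = 385.545

386 ms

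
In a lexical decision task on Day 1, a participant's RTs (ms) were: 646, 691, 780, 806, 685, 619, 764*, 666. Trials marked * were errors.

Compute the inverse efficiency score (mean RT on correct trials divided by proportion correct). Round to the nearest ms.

Correct trials (n=7): 646, 691, 780, 806, 685, 619, 666
Mean correct RT = 4893/7 = 699.0000 ms
Proportion correct = 7/8
IES = 699.0000 / (7/8) = 798.857 ms

799 ms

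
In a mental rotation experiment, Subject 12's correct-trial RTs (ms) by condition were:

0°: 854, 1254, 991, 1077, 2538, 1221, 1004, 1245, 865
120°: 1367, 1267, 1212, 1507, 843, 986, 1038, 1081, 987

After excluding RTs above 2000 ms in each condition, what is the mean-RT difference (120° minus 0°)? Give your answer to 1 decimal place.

0°: exclude 2538
M(0°) = 8511/8 = 1063.875
M(120°) = 10288/9 = 1143.111
Difference = 1143.111 − 1063.875 = 79.236 ms

79.2 ms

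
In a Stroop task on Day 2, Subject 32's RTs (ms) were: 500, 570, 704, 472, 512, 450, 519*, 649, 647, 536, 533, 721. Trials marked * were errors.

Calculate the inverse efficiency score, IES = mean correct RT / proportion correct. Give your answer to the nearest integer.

Correct trials (n=11): 500, 570, 704, 472, 512, 450, 649, 647, 536, 533, 721
Mean correct RT = 6294/11 = 572.1818 ms
Proportion correct = 11/12
IES = 572.1818 / (11/12) = 624.198 ms

624 ms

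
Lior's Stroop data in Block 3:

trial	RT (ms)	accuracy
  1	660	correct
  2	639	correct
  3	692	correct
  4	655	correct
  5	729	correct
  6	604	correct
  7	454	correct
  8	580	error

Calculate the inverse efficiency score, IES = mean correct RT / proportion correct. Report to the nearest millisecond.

Correct trials (n=7): 660, 639, 692, 655, 729, 604, 454
Mean correct RT = 4433/7 = 633.2857 ms
Proportion correct = 7/8
IES = 633.2857 / (7/8) = 723.755 ms

724 ms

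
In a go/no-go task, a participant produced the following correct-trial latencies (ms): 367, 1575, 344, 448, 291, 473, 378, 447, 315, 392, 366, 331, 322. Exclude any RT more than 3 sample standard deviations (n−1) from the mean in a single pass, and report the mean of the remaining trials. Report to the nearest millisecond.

n = 13, ΣRT = 6049, M = 465.308
Σ(x−M)² = 1370900.77; s = √(1370900.77/12) = 337.997
Cutoffs: 465.308 ± 3·337.997 → [-548.7, 1479.3]
Outside: 1575 → excluded.
Retained (n=12): Σ = 4474, mean = 4474/12 = 372.833

373 ms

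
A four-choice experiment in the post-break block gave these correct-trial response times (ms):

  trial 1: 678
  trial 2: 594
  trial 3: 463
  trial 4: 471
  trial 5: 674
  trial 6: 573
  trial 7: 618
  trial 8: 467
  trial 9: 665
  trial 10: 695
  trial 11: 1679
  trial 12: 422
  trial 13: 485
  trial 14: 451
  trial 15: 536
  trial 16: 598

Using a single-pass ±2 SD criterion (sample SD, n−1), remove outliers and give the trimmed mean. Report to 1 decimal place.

n = 16, ΣRT = 10069, M = 629.312
Σ(x−M)² = 1300701.44; s = √(1300701.44/15) = 294.471
Cutoffs: 629.312 ± 2·294.471 → [40.4, 1218.3]
Outside: 1679 → excluded.
Retained (n=15): Σ = 8390, mean = 8390/15 = 559.333

559.3 ms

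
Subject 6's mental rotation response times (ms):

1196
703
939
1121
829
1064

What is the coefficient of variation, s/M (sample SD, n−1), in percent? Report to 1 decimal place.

19.2%

n = 6, Σ = 5852, M = 975.3333
Σ(x−M)² = 174673.333; s = √(174673.333/5) = 186.9082
CV = 186.9082 / 975.3333 = 0.19164 = 19.164%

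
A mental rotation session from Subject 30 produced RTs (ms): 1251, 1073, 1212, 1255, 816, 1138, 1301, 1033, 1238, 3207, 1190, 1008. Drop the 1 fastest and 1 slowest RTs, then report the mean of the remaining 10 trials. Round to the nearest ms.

1170 ms

Sorted: 816, 1008, 1033, 1073, 1138, 1190, 1212, 1238, 1251, 1255, 1301, 3207
Drop lowest 1 (816) and highest 1 (3207)
Remaining (n=10): Σ = 11699, mean = 11699/10 = 1169.900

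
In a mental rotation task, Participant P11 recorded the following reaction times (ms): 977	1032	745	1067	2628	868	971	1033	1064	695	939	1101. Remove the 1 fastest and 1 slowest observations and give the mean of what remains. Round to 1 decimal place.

Sorted: 695, 745, 868, 939, 971, 977, 1032, 1033, 1064, 1067, 1101, 2628
Drop lowest 1 (695) and highest 1 (2628)
Remaining (n=10): Σ = 9797, mean = 9797/10 = 979.700

979.7 ms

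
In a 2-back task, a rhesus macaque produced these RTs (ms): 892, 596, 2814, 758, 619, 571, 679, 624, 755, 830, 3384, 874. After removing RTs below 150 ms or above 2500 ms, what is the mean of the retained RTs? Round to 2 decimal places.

Excluded: 2814, 3384
Retained (n=10): Σ = 7198
Mean = 7198/10 = 719.8000

719.80 ms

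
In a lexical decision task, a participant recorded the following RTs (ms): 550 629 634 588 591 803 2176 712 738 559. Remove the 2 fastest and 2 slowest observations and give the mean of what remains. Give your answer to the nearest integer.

Sorted: 550, 559, 588, 591, 629, 634, 712, 738, 803, 2176
Drop lowest 2 (550, 559) and highest 2 (803, 2176)
Remaining (n=6): Σ = 3892, mean = 3892/6 = 648.667

649 ms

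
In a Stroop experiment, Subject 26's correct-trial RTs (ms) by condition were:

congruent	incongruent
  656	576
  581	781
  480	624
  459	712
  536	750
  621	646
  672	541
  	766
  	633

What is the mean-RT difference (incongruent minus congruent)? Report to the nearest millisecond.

M(congruent) = 4005/7 = 572.143
M(incongruent) = 6029/9 = 669.889
Difference = 669.889 − 572.143 = 97.746 ms

98 ms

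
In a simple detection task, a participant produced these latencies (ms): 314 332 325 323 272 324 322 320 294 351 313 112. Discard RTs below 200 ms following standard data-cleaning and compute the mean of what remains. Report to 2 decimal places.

Excluded: 112
Retained (n=11): Σ = 3490
Mean = 3490/11 = 317.2727

317.27 ms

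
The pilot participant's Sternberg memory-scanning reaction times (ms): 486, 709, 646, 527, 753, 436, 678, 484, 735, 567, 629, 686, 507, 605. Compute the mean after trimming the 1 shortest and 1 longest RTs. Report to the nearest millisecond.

605 ms

Sorted: 436, 484, 486, 507, 527, 567, 605, 629, 646, 678, 686, 709, 735, 753
Drop lowest 1 (436) and highest 1 (753)
Remaining (n=12): Σ = 7259, mean = 7259/12 = 604.917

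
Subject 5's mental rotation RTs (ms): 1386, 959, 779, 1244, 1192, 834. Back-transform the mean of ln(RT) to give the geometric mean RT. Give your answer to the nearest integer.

1042 ms

ln(RT): 7.2342, 6.8659, 6.6580, 7.1261, 7.0834, 6.7262
Mean ln(RT) = 41.6938/6 = 6.94896
Geometric mean = exp(6.94896) = 1042.07 ms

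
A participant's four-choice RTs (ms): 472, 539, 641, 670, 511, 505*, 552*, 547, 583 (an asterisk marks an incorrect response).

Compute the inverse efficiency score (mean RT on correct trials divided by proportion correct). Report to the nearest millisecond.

728 ms

Correct trials (n=7): 472, 539, 641, 670, 511, 547, 583
Mean correct RT = 3963/7 = 566.1429 ms
Proportion correct = 7/9
IES = 566.1429 / (7/9) = 727.898 ms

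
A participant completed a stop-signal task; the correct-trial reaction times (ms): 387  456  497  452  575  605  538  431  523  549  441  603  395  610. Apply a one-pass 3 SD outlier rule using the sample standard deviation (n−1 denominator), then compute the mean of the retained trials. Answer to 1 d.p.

n = 14, ΣRT = 7062, M = 504.429
Σ(x−M)² = 79743.43; s = √(79743.43/13) = 78.321
Cutoffs: 504.429 ± 3·78.321 → [269.5, 739.4]
No RTs fall outside the cutoffs; all 14 retained. Mean = 7062/14 = 504.429

504.4 ms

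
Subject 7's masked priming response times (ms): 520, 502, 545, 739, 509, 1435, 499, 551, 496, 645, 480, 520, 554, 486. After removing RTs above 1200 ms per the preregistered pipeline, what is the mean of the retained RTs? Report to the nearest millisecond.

542 ms

Excluded: 1435
Retained (n=13): Σ = 7046
Mean = 7046/13 = 542.0000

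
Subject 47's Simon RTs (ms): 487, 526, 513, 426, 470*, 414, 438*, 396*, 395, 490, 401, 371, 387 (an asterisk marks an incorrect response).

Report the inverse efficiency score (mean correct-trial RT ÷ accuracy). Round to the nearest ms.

Correct trials (n=10): 487, 526, 513, 426, 414, 395, 490, 401, 371, 387
Mean correct RT = 4410/10 = 441.0000 ms
Proportion correct = 10/13
IES = 441.0000 / (10/13) = 573.300 ms

573 ms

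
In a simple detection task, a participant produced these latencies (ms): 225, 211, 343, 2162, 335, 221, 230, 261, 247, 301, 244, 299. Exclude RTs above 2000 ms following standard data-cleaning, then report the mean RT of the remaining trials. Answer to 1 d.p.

Excluded: 2162
Retained (n=11): Σ = 2917
Mean = 2917/11 = 265.1818

265.2 ms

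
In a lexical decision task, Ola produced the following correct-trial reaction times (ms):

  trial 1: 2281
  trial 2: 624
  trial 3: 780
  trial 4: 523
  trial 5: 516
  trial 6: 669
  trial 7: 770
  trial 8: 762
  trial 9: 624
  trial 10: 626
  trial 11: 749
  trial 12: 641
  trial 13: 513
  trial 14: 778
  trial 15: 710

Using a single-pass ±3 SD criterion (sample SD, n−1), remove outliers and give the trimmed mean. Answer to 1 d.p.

n = 15, ΣRT = 11566, M = 771.067
Σ(x−M)² = 2569156.93; s = √(2569156.93/14) = 428.382
Cutoffs: 771.067 ± 3·428.382 → [-514.1, 2056.2]
Outside: 2281 → excluded.
Retained (n=14): Σ = 9285, mean = 9285/14 = 663.214

663.2 ms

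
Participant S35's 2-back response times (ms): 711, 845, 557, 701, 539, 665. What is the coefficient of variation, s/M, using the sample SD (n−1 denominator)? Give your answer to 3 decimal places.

0.168

n = 6, Σ = 4018, M = 669.6667
Σ(x−M)² = 63221.333; s = √(63221.333/5) = 112.4467
CV = 112.4467 / 669.6667 = 0.16791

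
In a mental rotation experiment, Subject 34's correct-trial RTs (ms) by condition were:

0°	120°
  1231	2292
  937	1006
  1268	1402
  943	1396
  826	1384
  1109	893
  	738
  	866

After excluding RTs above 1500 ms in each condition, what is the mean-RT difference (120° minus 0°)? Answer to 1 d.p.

45.5 ms

120°: exclude 2292
M(0°) = 6314/6 = 1052.333
M(120°) = 7685/7 = 1097.857
Difference = 1097.857 − 1052.333 = 45.524 ms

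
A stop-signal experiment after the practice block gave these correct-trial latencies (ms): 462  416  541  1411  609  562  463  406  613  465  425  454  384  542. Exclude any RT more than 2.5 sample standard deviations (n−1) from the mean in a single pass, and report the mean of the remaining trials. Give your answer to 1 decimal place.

487.8 ms

n = 14, ΣRT = 7753, M = 553.786
Σ(x−M)² = 862486.36; s = √(862486.36/13) = 257.575
Cutoffs: 553.786 ± 2.5·257.575 → [-90.2, 1197.7]
Outside: 1411 → excluded.
Retained (n=13): Σ = 6342, mean = 6342/13 = 487.846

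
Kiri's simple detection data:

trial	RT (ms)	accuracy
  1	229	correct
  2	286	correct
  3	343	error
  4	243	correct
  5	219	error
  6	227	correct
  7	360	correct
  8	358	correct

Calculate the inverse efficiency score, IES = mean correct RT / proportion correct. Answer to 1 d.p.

Correct trials (n=6): 229, 286, 243, 227, 360, 358
Mean correct RT = 1703/6 = 283.8333 ms
Proportion correct = 6/8
IES = 283.8333 / (6/8) = 378.444 ms

378.4 ms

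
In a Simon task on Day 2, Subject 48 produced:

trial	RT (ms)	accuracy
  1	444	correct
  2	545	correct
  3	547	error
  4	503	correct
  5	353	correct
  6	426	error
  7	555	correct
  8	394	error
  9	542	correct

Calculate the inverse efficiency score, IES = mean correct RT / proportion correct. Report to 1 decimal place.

735.5 ms

Correct trials (n=6): 444, 545, 503, 353, 555, 542
Mean correct RT = 2942/6 = 490.3333 ms
Proportion correct = 6/9
IES = 490.3333 / (6/9) = 735.500 ms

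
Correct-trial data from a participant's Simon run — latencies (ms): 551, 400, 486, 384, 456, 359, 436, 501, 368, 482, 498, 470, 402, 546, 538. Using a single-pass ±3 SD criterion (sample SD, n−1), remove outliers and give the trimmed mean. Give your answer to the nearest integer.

n = 15, ΣRT = 6877, M = 458.467
Σ(x−M)² = 58107.73; s = √(58107.73/14) = 64.425
Cutoffs: 458.467 ± 3·64.425 → [265.2, 651.7]
No RTs fall outside the cutoffs; all 15 retained. Mean = 6877/15 = 458.467

458 ms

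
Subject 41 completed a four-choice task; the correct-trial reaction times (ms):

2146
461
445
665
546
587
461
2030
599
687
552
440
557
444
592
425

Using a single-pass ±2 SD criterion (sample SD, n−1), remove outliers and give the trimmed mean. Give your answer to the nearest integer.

533 ms

n = 16, ΣRT = 11637, M = 727.312
Σ(x−M)² = 4338005.44; s = √(4338005.44/15) = 537.774
Cutoffs: 727.312 ± 2·537.774 → [-348.2, 1802.9]
Outside: 2030, 2146 → excluded.
Retained (n=14): Σ = 7461, mean = 7461/14 = 532.929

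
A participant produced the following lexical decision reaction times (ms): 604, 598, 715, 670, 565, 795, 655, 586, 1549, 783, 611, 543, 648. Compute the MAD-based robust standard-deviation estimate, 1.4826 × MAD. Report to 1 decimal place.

91.9 ms

Sorted: 543, 565, 586, 598, 604, 611, 648, 655, 670, 715, 783, 795, 1549 → median = 648
|x − 648| sorted: 0, 7, 22, 37, 44, 50, 62, 67, 83, 105, 135, 147, 901 → MAD = 62
Robust SD ≈ 1.4826 × 62 = 91.921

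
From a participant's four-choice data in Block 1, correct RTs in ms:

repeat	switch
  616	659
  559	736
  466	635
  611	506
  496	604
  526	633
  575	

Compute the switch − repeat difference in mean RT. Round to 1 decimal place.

M(repeat) = 3849/7 = 549.857
M(switch) = 3773/6 = 628.833
Difference = 628.833 − 549.857 = 78.976 ms

79.0 ms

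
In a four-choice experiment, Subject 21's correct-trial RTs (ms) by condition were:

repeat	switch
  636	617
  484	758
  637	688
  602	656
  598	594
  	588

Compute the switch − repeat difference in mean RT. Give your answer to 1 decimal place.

58.8 ms

M(repeat) = 2957/5 = 591.400
M(switch) = 3901/6 = 650.167
Difference = 650.167 − 591.400 = 58.767 ms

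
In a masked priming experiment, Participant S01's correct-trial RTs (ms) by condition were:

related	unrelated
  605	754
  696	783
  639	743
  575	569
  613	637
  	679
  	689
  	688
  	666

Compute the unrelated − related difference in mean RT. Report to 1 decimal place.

64.2 ms

M(related) = 3128/5 = 625.600
M(unrelated) = 6208/9 = 689.778
Difference = 689.778 − 625.600 = 64.178 ms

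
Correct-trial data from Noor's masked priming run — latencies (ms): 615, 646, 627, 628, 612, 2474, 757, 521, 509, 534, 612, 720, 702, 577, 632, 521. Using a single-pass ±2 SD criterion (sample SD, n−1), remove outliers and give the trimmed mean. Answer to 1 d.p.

614.2 ms

n = 16, ΣRT = 11687, M = 730.438
Σ(x−M)² = 3319919.94; s = √(3319919.94/15) = 470.455
Cutoffs: 730.438 ± 2·470.455 → [-210.5, 1671.3]
Outside: 2474 → excluded.
Retained (n=15): Σ = 9213, mean = 9213/15 = 614.200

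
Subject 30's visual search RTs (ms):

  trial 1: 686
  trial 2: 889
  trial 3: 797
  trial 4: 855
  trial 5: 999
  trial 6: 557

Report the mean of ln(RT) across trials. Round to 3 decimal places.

6.664

ln(RT): 6.5309, 6.7901, 6.6809, 6.7511, 6.9068, 6.3226
Σ ln(RT) = 39.9823
Mean = 39.9823/6 = 6.66371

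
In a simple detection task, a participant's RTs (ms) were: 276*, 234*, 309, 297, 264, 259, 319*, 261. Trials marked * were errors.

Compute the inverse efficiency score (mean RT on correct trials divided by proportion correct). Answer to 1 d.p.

444.8 ms

Correct trials (n=5): 309, 297, 264, 259, 261
Mean correct RT = 1390/5 = 278.0000 ms
Proportion correct = 5/8
IES = 278.0000 / (5/8) = 444.800 ms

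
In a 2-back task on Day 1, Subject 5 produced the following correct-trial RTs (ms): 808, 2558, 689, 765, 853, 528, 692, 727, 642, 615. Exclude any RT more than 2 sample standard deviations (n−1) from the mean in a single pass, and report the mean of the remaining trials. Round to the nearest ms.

702 ms

n = 10, ΣRT = 8877, M = 887.700
Σ(x−M)² = 3180236.10; s = √(3180236.10/9) = 594.441
Cutoffs: 887.700 ± 2·594.441 → [-301.2, 2076.6]
Outside: 2558 → excluded.
Retained (n=9): Σ = 6319, mean = 6319/9 = 702.111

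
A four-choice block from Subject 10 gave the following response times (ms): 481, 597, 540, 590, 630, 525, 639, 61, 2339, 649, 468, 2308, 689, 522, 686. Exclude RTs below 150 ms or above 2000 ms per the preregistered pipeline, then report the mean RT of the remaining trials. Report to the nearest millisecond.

Excluded: 61, 2308, 2339
Retained (n=12): Σ = 7016
Mean = 7016/12 = 584.6667

585 ms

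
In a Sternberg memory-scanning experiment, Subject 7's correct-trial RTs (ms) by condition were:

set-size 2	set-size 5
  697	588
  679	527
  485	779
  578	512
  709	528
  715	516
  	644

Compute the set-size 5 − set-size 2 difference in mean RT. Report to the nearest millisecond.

M(set-size 2) = 3863/6 = 643.833
M(set-size 5) = 4094/7 = 584.857
Difference = 584.857 − 643.833 = -58.976 ms

-59 ms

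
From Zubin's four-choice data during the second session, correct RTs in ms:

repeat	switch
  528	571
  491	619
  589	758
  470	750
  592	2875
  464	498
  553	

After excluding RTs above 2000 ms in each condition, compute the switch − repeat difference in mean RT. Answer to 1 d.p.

112.5 ms

switch: exclude 2875
M(repeat) = 3687/7 = 526.714
M(switch) = 3196/5 = 639.200
Difference = 639.200 − 526.714 = 112.486 ms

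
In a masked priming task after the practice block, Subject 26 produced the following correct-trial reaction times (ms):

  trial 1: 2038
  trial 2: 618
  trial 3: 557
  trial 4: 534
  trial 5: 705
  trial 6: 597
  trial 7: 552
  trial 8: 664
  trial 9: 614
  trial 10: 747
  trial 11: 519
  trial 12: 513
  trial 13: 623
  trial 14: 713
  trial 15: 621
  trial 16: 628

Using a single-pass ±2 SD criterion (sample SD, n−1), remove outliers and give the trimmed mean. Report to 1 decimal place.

613.7 ms

n = 16, ΣRT = 11243, M = 702.688
Σ(x−M)² = 1973549.44; s = √(1973549.44/15) = 362.726
Cutoffs: 702.688 ± 2·362.726 → [-22.8, 1428.1]
Outside: 2038 → excluded.
Retained (n=15): Σ = 9205, mean = 9205/15 = 613.667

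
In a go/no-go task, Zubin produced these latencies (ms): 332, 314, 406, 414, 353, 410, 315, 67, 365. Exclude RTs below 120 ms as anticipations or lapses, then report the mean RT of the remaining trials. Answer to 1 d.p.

363.6 ms

Excluded: 67
Retained (n=8): Σ = 2909
Mean = 2909/8 = 363.6250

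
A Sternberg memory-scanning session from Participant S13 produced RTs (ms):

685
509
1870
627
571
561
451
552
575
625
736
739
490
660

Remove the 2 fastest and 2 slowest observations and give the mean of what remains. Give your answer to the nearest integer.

Sorted: 451, 490, 509, 552, 561, 571, 575, 625, 627, 660, 685, 736, 739, 1870
Drop lowest 2 (451, 490) and highest 2 (739, 1870)
Remaining (n=10): Σ = 6101, mean = 6101/10 = 610.100

610 ms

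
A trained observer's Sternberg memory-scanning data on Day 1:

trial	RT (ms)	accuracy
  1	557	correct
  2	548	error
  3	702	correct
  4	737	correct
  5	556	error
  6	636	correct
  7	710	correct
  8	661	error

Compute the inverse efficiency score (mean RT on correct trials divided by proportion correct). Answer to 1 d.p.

1069.4 ms

Correct trials (n=5): 557, 702, 737, 636, 710
Mean correct RT = 3342/5 = 668.4000 ms
Proportion correct = 5/8
IES = 668.4000 / (5/8) = 1069.440 ms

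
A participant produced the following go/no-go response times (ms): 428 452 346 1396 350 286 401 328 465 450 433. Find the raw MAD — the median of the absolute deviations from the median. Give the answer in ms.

Sorted: 286, 328, 346, 350, 401, 428, 433, 450, 452, 465, 1396 → median = 428
|x − 428|: 0, 24, 82, 968, 78, 142, 27, 100, 37, 22, 5
Sorted deviations: 0, 5, 22, 24, 27, 37, 78, 82, 100, 142, 968 → MAD = 37

37 ms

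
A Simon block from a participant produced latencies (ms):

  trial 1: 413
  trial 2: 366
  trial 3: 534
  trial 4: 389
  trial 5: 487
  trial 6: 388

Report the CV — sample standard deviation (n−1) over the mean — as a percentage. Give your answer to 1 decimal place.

15.4%

n = 6, Σ = 2577, M = 429.5000
Σ(x−M)² = 21893.500; s = √(21893.500/5) = 66.1717
CV = 66.1717 / 429.5000 = 0.15407 = 15.407%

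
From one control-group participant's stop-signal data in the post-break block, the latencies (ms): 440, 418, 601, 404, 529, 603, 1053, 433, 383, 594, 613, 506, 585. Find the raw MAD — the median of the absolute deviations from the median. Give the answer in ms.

Sorted: 383, 404, 418, 433, 440, 506, 529, 585, 594, 601, 603, 613, 1053 → median = 529
|x − 529|: 89, 111, 72, 125, 0, 74, 524, 96, 146, 65, 84, 23, 56
Sorted deviations: 0, 23, 56, 65, 72, 74, 84, 89, 96, 111, 125, 146, 524 → MAD = 84

84 ms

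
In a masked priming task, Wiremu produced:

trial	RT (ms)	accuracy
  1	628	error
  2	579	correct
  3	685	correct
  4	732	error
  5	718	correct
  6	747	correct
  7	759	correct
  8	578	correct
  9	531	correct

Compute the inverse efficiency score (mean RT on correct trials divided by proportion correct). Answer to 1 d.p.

Correct trials (n=7): 579, 685, 718, 747, 759, 578, 531
Mean correct RT = 4597/7 = 656.7143 ms
Proportion correct = 7/9
IES = 656.7143 / (7/9) = 844.347 ms

844.3 ms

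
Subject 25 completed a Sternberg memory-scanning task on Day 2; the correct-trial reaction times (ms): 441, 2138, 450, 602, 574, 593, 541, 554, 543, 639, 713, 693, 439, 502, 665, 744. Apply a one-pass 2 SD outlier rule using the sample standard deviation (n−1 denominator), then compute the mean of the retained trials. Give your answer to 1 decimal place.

n = 16, ΣRT = 10831, M = 676.938
Σ(x−M)² = 2411514.94; s = √(2411514.94/15) = 400.958
Cutoffs: 676.938 ± 2·400.958 → [-125.0, 1478.9]
Outside: 2138 → excluded.
Retained (n=15): Σ = 8693, mean = 8693/15 = 579.533

579.5 ms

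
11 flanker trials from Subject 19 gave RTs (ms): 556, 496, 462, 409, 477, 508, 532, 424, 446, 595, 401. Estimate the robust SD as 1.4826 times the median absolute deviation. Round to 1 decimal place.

78.6 ms

Sorted: 401, 409, 424, 446, 462, 477, 496, 508, 532, 556, 595 → median = 477
|x − 477| sorted: 0, 15, 19, 31, 31, 53, 55, 68, 76, 79, 118 → MAD = 53
Robust SD ≈ 1.4826 × 53 = 78.578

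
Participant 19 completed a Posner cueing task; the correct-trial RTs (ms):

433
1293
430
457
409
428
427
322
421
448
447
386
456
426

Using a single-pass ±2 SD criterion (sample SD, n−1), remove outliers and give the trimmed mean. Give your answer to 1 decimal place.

422.3 ms

n = 14, ΣRT = 6783, M = 484.500
Σ(x−M)² = 719363.50; s = √(719363.50/13) = 235.235
Cutoffs: 484.500 ± 2·235.235 → [14.0, 955.0]
Outside: 1293 → excluded.
Retained (n=13): Σ = 5490, mean = 5490/13 = 422.308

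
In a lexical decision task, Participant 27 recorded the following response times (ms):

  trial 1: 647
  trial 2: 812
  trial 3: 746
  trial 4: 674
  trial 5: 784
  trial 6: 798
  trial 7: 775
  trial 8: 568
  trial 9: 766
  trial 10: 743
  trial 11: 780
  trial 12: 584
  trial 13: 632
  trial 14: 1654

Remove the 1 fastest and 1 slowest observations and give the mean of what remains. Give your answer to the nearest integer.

Sorted: 568, 584, 632, 647, 674, 743, 746, 766, 775, 780, 784, 798, 812, 1654
Drop lowest 1 (568) and highest 1 (1654)
Remaining (n=12): Σ = 8741, mean = 8741/12 = 728.417

728 ms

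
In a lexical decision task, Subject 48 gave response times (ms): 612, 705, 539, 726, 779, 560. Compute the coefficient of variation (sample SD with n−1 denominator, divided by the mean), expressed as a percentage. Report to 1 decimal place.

14.9%

n = 6, Σ = 3921, M = 653.5000
Σ(x−M)² = 47233.500; s = √(47233.500/5) = 97.1941
CV = 97.1941 / 653.5000 = 0.14873 = 14.873%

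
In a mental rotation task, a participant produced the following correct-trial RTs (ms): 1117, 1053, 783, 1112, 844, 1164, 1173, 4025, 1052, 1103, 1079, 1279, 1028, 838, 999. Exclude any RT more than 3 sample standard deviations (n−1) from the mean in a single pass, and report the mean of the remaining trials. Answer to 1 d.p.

n = 15, ΣRT = 18649, M = 1243.267
Σ(x−M)² = 8544660.93; s = √(8544660.93/14) = 781.238
Cutoffs: 1243.267 ± 3·781.238 → [-1100.4, 3587.0]
Outside: 4025 → excluded.
Retained (n=14): Σ = 14624, mean = 14624/14 = 1044.571

1044.6 ms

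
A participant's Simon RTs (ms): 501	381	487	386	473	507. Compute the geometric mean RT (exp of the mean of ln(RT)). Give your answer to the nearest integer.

ln(RT): 6.2166, 5.9428, 6.1883, 5.9558, 6.1591, 6.2285
Mean ln(RT) = 36.6911/6 = 6.11519
Geometric mean = exp(6.11519) = 452.68 ms

453 ms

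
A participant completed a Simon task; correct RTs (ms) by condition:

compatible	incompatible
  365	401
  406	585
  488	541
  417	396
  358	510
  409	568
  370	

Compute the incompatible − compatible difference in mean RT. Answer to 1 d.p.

98.3 ms

M(compatible) = 2813/7 = 401.857
M(incompatible) = 3001/6 = 500.167
Difference = 500.167 − 401.857 = 98.310 ms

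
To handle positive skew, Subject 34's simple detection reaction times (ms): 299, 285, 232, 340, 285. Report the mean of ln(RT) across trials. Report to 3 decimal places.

ln(RT): 5.7004, 5.6525, 5.4467, 5.8289, 5.6525
Σ ln(RT) = 28.2811
Mean = 28.2811/5 = 5.65622

5.656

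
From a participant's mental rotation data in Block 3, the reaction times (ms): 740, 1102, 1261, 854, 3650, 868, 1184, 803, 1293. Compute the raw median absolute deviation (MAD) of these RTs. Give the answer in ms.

Sorted: 740, 803, 854, 868, 1102, 1184, 1261, 1293, 3650 → median = 1102
|x − 1102|: 362, 0, 159, 248, 2548, 234, 82, 299, 191
Sorted deviations: 0, 82, 159, 191, 234, 248, 299, 362, 2548 → MAD = 234

234 ms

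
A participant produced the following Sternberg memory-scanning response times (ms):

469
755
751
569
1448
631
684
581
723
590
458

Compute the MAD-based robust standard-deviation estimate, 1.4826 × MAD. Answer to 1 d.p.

Sorted: 458, 469, 569, 581, 590, 631, 684, 723, 751, 755, 1448 → median = 631
|x − 631| sorted: 0, 41, 50, 53, 62, 92, 120, 124, 162, 173, 817 → MAD = 92
Robust SD ≈ 1.4826 × 92 = 136.399

136.4 ms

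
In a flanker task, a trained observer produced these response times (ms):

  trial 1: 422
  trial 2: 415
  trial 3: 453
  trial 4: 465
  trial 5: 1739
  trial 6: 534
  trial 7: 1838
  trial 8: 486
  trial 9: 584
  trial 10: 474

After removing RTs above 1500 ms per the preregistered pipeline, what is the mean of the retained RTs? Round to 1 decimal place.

479.1 ms

Excluded: 1739, 1838
Retained (n=8): Σ = 3833
Mean = 3833/8 = 479.1250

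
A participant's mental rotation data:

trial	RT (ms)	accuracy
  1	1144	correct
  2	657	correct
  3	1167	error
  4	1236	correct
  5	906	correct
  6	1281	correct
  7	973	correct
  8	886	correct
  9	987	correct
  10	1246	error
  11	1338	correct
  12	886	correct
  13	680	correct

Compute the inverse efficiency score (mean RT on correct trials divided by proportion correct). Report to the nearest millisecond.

1179 ms

Correct trials (n=11): 1144, 657, 1236, 906, 1281, 973, 886, 987, 1338, 886, 680
Mean correct RT = 10974/11 = 997.6364 ms
Proportion correct = 11/13
IES = 997.6364 / (11/13) = 1179.025 ms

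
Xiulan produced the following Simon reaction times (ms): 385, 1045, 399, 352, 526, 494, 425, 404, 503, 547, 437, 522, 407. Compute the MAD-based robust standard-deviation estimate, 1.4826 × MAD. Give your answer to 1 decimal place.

84.5 ms

Sorted: 352, 385, 399, 404, 407, 425, 437, 494, 503, 522, 526, 547, 1045 → median = 437
|x − 437| sorted: 0, 12, 30, 33, 38, 52, 57, 66, 85, 85, 89, 110, 608 → MAD = 57
Robust SD ≈ 1.4826 × 57 = 84.508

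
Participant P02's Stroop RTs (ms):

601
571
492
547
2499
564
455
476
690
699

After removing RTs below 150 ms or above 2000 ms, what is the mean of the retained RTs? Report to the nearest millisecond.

Excluded: 2499
Retained (n=9): Σ = 5095
Mean = 5095/9 = 566.1111

566 ms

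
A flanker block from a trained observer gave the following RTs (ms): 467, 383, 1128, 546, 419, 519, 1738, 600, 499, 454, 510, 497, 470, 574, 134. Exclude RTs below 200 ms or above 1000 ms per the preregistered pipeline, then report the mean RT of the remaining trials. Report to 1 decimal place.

494.8 ms

Excluded: 134, 1128, 1738
Retained (n=12): Σ = 5938
Mean = 5938/12 = 494.8333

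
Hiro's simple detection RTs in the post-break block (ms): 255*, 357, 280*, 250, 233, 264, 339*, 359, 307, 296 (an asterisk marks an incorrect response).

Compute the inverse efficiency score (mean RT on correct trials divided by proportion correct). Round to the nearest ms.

Correct trials (n=7): 357, 250, 233, 264, 359, 307, 296
Mean correct RT = 2066/7 = 295.1429 ms
Proportion correct = 7/10
IES = 295.1429 / (7/10) = 421.633 ms

422 ms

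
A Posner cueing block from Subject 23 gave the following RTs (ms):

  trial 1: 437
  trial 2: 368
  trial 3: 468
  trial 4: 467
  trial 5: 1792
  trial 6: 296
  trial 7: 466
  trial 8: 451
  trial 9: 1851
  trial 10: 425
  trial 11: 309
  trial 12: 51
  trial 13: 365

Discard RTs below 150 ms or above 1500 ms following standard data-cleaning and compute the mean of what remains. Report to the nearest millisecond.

Excluded: 51, 1792, 1851
Retained (n=10): Σ = 4052
Mean = 4052/10 = 405.2000

405 ms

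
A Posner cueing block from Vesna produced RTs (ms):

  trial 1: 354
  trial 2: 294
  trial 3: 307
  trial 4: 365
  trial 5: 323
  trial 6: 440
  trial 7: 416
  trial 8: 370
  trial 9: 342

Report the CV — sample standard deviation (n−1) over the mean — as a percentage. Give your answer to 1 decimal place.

13.5%

n = 9, Σ = 3211, M = 356.7778
Σ(x−M)² = 18461.556; s = √(18461.556/8) = 48.0385
CV = 48.0385 / 356.7778 = 0.13465 = 13.465%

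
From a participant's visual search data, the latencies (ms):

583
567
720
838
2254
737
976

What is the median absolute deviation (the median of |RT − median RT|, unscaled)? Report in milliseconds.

Sorted: 567, 583, 720, 737, 838, 976, 2254 → median = 737
|x − 737|: 154, 170, 17, 101, 1517, 0, 239
Sorted deviations: 0, 17, 101, 154, 170, 239, 1517 → MAD = 154

154 ms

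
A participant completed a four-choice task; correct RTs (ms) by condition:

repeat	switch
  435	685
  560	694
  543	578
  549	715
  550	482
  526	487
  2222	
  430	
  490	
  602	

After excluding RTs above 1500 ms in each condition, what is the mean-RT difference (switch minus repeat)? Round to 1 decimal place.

86.3 ms

repeat: exclude 2222
M(repeat) = 4685/9 = 520.556
M(switch) = 3641/6 = 606.833
Difference = 606.833 − 520.556 = 86.278 ms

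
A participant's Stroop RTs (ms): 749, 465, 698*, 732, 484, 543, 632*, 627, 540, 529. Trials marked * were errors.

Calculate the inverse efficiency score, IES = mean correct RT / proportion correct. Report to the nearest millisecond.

Correct trials (n=8): 749, 465, 732, 484, 543, 627, 540, 529
Mean correct RT = 4669/8 = 583.6250 ms
Proportion correct = 8/10
IES = 583.6250 / (8/10) = 729.531 ms

730 ms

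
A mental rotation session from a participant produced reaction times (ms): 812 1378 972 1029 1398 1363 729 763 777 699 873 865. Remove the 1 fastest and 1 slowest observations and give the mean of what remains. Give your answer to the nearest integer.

Sorted: 699, 729, 763, 777, 812, 865, 873, 972, 1029, 1363, 1378, 1398
Drop lowest 1 (699) and highest 1 (1398)
Remaining (n=10): Σ = 9561, mean = 9561/10 = 956.100

956 ms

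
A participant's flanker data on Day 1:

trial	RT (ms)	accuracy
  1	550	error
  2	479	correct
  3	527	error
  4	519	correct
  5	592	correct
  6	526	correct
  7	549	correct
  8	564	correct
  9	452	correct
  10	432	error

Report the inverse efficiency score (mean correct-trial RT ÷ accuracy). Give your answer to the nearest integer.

Correct trials (n=7): 479, 519, 592, 526, 549, 564, 452
Mean correct RT = 3681/7 = 525.8571 ms
Proportion correct = 7/10
IES = 525.8571 / (7/10) = 751.224 ms

751 ms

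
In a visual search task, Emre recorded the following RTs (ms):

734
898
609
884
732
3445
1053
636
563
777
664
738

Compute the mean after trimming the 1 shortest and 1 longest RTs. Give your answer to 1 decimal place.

Sorted: 563, 609, 636, 664, 732, 734, 738, 777, 884, 898, 1053, 3445
Drop lowest 1 (563) and highest 1 (3445)
Remaining (n=10): Σ = 7725, mean = 7725/10 = 772.500

772.5 ms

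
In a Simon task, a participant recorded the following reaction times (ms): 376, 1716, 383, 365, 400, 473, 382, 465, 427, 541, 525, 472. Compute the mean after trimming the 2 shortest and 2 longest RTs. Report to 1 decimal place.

Sorted: 365, 376, 382, 383, 400, 427, 465, 472, 473, 525, 541, 1716
Drop lowest 2 (365, 376) and highest 2 (541, 1716)
Remaining (n=8): Σ = 3527, mean = 3527/8 = 440.875

440.9 ms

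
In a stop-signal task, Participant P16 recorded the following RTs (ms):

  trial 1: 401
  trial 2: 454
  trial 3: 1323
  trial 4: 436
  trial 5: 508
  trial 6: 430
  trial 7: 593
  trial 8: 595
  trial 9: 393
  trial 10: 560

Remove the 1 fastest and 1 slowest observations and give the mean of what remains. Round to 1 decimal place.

Sorted: 393, 401, 430, 436, 454, 508, 560, 593, 595, 1323
Drop lowest 1 (393) and highest 1 (1323)
Remaining (n=8): Σ = 3977, mean = 3977/8 = 497.125

497.1 ms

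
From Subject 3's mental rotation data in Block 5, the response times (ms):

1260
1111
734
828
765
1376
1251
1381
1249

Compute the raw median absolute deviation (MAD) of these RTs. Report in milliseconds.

132 ms

Sorted: 734, 765, 828, 1111, 1249, 1251, 1260, 1376, 1381 → median = 1249
|x − 1249|: 11, 138, 515, 421, 484, 127, 2, 132, 0
Sorted deviations: 0, 2, 11, 127, 132, 138, 421, 484, 515 → MAD = 132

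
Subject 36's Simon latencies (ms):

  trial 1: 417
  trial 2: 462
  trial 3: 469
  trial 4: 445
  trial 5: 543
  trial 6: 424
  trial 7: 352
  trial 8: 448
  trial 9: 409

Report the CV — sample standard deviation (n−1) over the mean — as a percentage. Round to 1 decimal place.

n = 9, Σ = 3969, M = 441.0000
Σ(x−M)² = 21504.000; s = √(21504.000/8) = 51.8459
CV = 51.8459 / 441.0000 = 0.11756 = 11.756%

11.8%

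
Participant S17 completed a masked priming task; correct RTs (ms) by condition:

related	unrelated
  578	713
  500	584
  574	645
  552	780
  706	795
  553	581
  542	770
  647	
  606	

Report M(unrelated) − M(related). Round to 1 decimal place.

111.2 ms

M(related) = 5258/9 = 584.222
M(unrelated) = 4868/7 = 695.429
Difference = 695.429 − 584.222 = 111.206 ms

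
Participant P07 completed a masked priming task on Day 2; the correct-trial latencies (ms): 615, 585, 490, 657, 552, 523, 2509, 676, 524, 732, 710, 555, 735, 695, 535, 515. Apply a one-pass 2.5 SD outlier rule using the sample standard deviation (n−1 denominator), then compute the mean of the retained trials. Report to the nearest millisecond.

n = 16, ΣRT = 11608, M = 725.500
Σ(x−M)² = 3498110.00; s = √(3498110.00/15) = 482.915
Cutoffs: 725.500 ± 2.5·482.915 → [-481.8, 1932.8]
Outside: 2509 → excluded.
Retained (n=15): Σ = 9099, mean = 9099/15 = 606.600

607 ms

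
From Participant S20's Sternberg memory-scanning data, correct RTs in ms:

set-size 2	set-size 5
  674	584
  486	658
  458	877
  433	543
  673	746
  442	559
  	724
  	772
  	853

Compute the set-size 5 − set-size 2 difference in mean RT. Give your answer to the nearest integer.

174 ms

M(set-size 2) = 3166/6 = 527.667
M(set-size 5) = 6316/9 = 701.778
Difference = 701.778 − 527.667 = 174.111 ms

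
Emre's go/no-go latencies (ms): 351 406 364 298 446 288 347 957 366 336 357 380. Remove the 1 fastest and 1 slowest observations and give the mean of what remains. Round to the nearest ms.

365 ms

Sorted: 288, 298, 336, 347, 351, 357, 364, 366, 380, 406, 446, 957
Drop lowest 1 (288) and highest 1 (957)
Remaining (n=10): Σ = 3651, mean = 3651/10 = 365.100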